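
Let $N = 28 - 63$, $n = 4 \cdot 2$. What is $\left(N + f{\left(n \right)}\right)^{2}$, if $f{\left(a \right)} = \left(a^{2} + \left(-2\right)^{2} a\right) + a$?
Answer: $4761$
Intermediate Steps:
$n = 8$
$f{\left(a \right)} = a^{2} + 5 a$ ($f{\left(a \right)} = \left(a^{2} + 4 a\right) + a = a^{2} + 5 a$)
$N = -35$
$\left(N + f{\left(n \right)}\right)^{2} = \left(-35 + 8 \left(5 + 8\right)\right)^{2} = \left(-35 + 8 \cdot 13\right)^{2} = \left(-35 + 104\right)^{2} = 69^{2} = 4761$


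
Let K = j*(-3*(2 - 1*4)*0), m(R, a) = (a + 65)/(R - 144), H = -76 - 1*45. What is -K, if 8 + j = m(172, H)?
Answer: 0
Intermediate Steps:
H = -121 (H = -76 - 45 = -121)
m(R, a) = (65 + a)/(-144 + R)
j = -10 (j = -8 + (65 - 121)/(-144 + 172) = -8 - 56/28 = -8 + (1/28)*(-56) = -8 - 2 = -10)
K = 0 (K = -10*(-3*(2 - 1*4))*0 = -10*(-3*(2 - 4))*0 = -10*(-3*(-2))*0 = -60*0 = -10*0 = 0)
-K = -1*0 = 0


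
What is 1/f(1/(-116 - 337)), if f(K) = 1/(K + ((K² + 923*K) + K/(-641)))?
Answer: -268303558/131538969 ≈ -2.0397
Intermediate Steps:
f(K) = 1/(K² + 592283*K/641) (f(K) = 1/(K + ((K² + 923*K) + K*(-1/641))) = 1/(K + ((K² + 923*K) - K/641)) = 1/(K + (K² + 591642*K/641)) = 1/(K² + 592283*K/641))
1/f(1/(-116 - 337)) = 1/(641/((1/(-116 - 337))*(592283 + 641/(-116 - 337)))) = 1/(641/((1/(-453))*(592283 + 641/(-453)))) = 1/(641/((-1/453)*(592283 + 641*(-1/453)))) = 1/(641*(-453)/(592283 - 641/453)) = 1/(641*(-453)/(268303558/453)) = 1/(641*(-453)*(453/268303558)) = 1/(-131538969/268303558) = -268303558/131538969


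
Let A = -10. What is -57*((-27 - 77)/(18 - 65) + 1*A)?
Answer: 20862/47 ≈ 443.87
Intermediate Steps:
-57*((-27 - 77)/(18 - 65) + 1*A) = -57*((-27 - 77)/(18 - 65) + 1*(-10)) = -57*(-104/(-47) - 10) = -57*(-104*(-1/47) - 10) = -57*(104/47 - 10) = -57*(-366/47) = 20862/47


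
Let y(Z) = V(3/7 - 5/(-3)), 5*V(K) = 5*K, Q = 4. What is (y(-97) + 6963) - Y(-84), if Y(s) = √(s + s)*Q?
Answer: 146267/21 - 8*I*√42 ≈ 6965.1 - 51.846*I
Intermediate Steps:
V(K) = K (V(K) = (5*K)/5 = K)
y(Z) = 44/21 (y(Z) = 3/7 - 5/(-3) = 3*(⅐) - 5*(-⅓) = 3/7 + 5/3 = 44/21)
Y(s) = 4*√2*√s (Y(s) = √(s + s)*4 = √(2*s)*4 = (√2*√s)*4 = 4*√2*√s)
(y(-97) + 6963) - Y(-84) = (44/21 + 6963) - 4*√2*√(-84) = 146267/21 - 4*√2*2*I*√21 = 146267/21 - 8*I*√42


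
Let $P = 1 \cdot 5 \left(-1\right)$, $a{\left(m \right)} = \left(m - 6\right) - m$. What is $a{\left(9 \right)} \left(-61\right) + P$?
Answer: $361$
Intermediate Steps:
$a{\left(m \right)} = -6$ ($a{\left(m \right)} = \left(m - 6\right) - m = \left(-6 + m\right) - m = -6$)
$P = -5$ ($P = 5 \left(-1\right) = -5$)
$a{\left(9 \right)} \left(-61\right) + P = \left(-6\right) \left(-61\right) - 5 = 366 - 5 = 361$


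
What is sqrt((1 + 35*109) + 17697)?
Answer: sqrt(21513) ≈ 146.67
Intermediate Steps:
sqrt((1 + 35*109) + 17697) = sqrt((1 + 3815) + 17697) = sqrt(3816 + 17697) = sqrt(21513)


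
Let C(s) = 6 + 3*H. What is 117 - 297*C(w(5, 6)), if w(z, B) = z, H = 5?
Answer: -6120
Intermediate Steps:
C(s) = 21 (C(s) = 6 + 3*5 = 6 + 15 = 21)
117 - 297*C(w(5, 6)) = 117 - 297*21 = 117 - 6237 = -6120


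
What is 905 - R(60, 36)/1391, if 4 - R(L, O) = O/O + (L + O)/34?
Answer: 21400532/23647 ≈ 905.00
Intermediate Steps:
R(L, O) = 3 - L/34 - O/34 (R(L, O) = 4 - (O/O + (L + O)/34) = 4 - (1 + (L + O)*(1/34)) = 4 - (1 + (L/34 + O/34)) = 4 - (1 + L/34 + O/34) = 4 + (-1 - L/34 - O/34) = 3 - L/34 - O/34)
905 - R(60, 36)/1391 = 905 - (3 - 1/34*60 - 1/34*36)/1391 = 905 - (3 - 30/17 - 18/17)/1391 = 905 - 3/(17*1391) = 905 - 1*3/23647 = 905 - 3/23647 = 21400532/23647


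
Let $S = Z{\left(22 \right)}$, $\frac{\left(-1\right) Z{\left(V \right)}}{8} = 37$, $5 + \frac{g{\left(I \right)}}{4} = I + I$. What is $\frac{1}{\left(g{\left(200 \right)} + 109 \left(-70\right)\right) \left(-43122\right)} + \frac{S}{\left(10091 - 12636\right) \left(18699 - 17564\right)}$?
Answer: $\frac{3089030647}{30143793738300} \approx 0.00010248$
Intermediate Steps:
$g{\left(I \right)} = -20 + 8 I$ ($g{\left(I \right)} = -20 + 4 \left(I + I\right) = -20 + 4 \cdot 2 I = -20 + 8 I$)
$Z{\left(V \right)} = -296$ ($Z{\left(V \right)} = \left(-8\right) 37 = -296$)
$S = -296$
$\frac{1}{\left(g{\left(200 \right)} + 109 \left(-70\right)\right) \left(-43122\right)} + \frac{S}{\left(10091 - 12636\right) \left(18699 - 17564\right)} = \frac{1}{\left(\left(-20 + 8 \cdot 200\right) + 109 \left(-70\right)\right) \left(-43122\right)} - \frac{296}{\left(10091 - 12636\right) \left(18699 - 17564\right)} = \frac{1}{\left(-20 + 1600\right) - 7630} \left(- \frac{1}{43122}\right) - \frac{296}{\left(-2545\right) 1135} = \frac{1}{1580 - 7630} \left(- \frac{1}{43122}\right) - \frac{296}{-2888575} = \frac{1}{-6050} \left(- \frac{1}{43122}\right) - - \frac{296}{2888575} = \left(- \frac{1}{6050}\right) \left(- \frac{1}{43122}\right) + \frac{296}{2888575} = \frac{1}{260888100} + \frac{296}{2888575} = \frac{3089030647}{30143793738300}$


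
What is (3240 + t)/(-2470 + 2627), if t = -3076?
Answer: 164/157 ≈ 1.0446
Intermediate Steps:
(3240 + t)/(-2470 + 2627) = (3240 - 3076)/(-2470 + 2627) = 164/157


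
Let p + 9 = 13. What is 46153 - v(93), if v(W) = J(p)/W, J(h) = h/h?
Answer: 4292228/93 ≈ 46153.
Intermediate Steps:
p = 4 (p = -9 + 13 = 4)
J(h) = 1
v(W) = 1/W
46153 - v(93) = 46153 - 1/93 = 4292228/93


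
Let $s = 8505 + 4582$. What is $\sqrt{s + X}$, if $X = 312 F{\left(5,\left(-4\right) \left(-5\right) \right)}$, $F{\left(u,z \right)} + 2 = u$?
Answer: $\sqrt{14023} \approx 118.42$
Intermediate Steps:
$F{\left(u,z \right)} = -2 + u$
$X = 936$ ($X = 312 \left(-2 + 5\right) = 312 \cdot 3 = 936$)
$s = 13087$
$\sqrt{s + X} = \sqrt{13087 + 936} = \sqrt{14023}$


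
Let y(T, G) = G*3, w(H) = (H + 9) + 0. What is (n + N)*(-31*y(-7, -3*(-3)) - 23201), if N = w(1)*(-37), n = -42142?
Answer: 1021903456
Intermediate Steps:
w(H) = 9 + H (w(H) = (9 + H) + 0 = 9 + H)
y(T, G) = 3*G
N = -370 (N = (9 + 1)*(-37) = 10*(-37) = -370)
(n + N)*(-31*y(-7, -3*(-3)) - 23201) = (-42142 - 370)*(-93*(-3*(-3)) - 23201) = -42512*(-93*9 - 23201) = -42512*(-31*27 - 23201) = -42512*(-837 - 23201) = -42512*(-24038) = 1021903456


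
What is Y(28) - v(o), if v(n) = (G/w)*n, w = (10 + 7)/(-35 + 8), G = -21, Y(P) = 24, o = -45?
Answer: 25923/17 ≈ 1524.9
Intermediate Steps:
w = -17/27 (w = 17/(-27) = 17*(-1/27) = -17/27 ≈ -0.62963)
v(n) = 567*n/17 (v(n) = (-21/(-17/27))*n = (-21*(-27/17))*n = 567*n/17)
Y(28) - v(o) = 24 - 567*(-45)/17 = 24 - 1*(-25515/17) = 24 + 25515/17 = 25923/17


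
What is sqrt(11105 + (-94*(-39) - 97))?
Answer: sqrt(14674) ≈ 121.14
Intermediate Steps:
sqrt(11105 + (-94*(-39) - 97)) = sqrt(11105 + (3666 - 97)) = sqrt(11105 + 3569) = sqrt(14674)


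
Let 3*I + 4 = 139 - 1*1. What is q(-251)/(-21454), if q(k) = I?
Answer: -67/32181 ≈ -0.0020820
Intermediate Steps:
I = 134/3 (I = -4/3 + (139 - 1*1)/3 = -4/3 + (139 - 1)/3 = -4/3 + (⅓)*138 = -4/3 + 46 = 134/3 ≈ 44.667)
q(k) = 134/3
q(-251)/(-21454) = (134/3)/(-21454) = (134/3)*(-1/21454) = -67/32181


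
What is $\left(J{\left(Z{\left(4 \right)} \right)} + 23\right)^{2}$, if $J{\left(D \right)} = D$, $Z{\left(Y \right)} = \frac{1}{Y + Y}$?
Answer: $\frac{34225}{64} \approx 534.77$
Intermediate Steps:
$Z{\left(Y \right)} = \frac{1}{2 Y}$
$\left(J{\left(Z{\left(4 \right)} \right)} + 23\right)^{2} = \left(\frac{1}{2 \cdot 4} + 23\right)^{2} = \left(\frac{1}{2} \cdot \frac{1}{4} + 23\right)^{2} = \left(\frac{1}{8} + 23\right)^{2} = \left(\frac{185}{8}\right)^{2} = \frac{34225}{64}$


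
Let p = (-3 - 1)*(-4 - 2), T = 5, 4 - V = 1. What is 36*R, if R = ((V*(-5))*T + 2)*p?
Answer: -63072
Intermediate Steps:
V = 3 (V = 4 - 1*1 = 4 - 1 = 3)
p = 24 (p = -4*(-6) = 24)
R = -1752 (R = ((3*(-5))*5 + 2)*24 = (-15*5 + 2)*24 = (-75 + 2)*24 = -73*24 = -1752)
36*R = 36*(-1752) = -63072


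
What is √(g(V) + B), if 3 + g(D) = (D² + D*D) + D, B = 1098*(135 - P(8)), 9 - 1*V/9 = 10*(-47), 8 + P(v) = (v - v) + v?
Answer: 2*√9330495 ≈ 6109.2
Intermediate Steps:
P(v) = -8 + v (P(v) = -8 + ((v - v) + v) = -8 + (0 + v) = -8 + v)
V = 4311 (V = 81 - 90*(-47) = 81 - 9*(-470) = 81 + 4230 = 4311)
B = 148230 (B = 1098*(135 - (-8 + 8)) = 1098*(135 - 1*0) = 1098*(135 + 0) = 1098*135 = 148230)
g(D) = -3 + D + 2*D² (g(D) = -3 + ((D² + D*D) + D) = -3 + ((D² + D²) + D) = -3 + (2*D² + D) = -3 + (D + 2*D²) = -3 + D + 2*D²)
√(g(V) + B) = √((-3 + 4311 + 2*4311²) + 148230) = √((-3 + 4311 + 2*18584721) + 148230) = √((-3 + 4311 + 37169442) + 148230) = √(37173750 + 148230) = √37321980 = 2*√9330495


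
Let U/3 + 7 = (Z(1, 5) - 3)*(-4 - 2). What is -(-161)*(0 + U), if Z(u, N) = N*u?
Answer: -9177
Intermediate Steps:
U = -57 (U = -21 + 3*((5*1 - 3)*(-4 - 2)) = -21 + 3*((5 - 3)*(-6)) = -21 + 3*(2*(-6)) = -21 + 3*(-12) = -21 - 36 = -57)
-(-161)*(0 + U) = -(-161)*(0 - 57) = -(-161)*(-57) = -23*399 = -9177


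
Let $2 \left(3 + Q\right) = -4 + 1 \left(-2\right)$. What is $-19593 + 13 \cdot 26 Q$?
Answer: $-21621$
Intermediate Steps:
$Q = -6$ ($Q = -3 + \frac{-4 + 1 \left(-2\right)}{2} = -3 + \frac{-4 - 2}{2} = -3 + \frac{1}{2} \left(-6\right) = -3 - 3 = -6$)
$-19593 + 13 \cdot 26 Q = -19593 + 13 \cdot 26 \left(-6\right) = -19593 + 338 \left(-6\right) = -19593 - 2028 = -21621$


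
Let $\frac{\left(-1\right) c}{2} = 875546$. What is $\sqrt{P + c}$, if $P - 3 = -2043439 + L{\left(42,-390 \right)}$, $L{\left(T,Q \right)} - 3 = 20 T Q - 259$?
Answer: $4 i \sqrt{257649} \approx 2030.4 i$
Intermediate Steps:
$c = -1751092$ ($c = \left(-2\right) 875546 = -1751092$)
$L{\left(T,Q \right)} = -256 + 20 Q T$ ($L{\left(T,Q \right)} = 3 + \left(20 T Q - 259\right) = 3 + \left(20 Q T - 259\right) = 3 + \left(-259 + 20 Q T\right) = -256 + 20 Q T$)
$P = -2371292$ ($P = 3 - \left(2043695 + 327600\right) = 3 - 2371295 = -2371292$)
$\sqrt{P + c} = \sqrt{-2371292 - 1751092} = \sqrt{-4122384} = 4 i \sqrt{257649}$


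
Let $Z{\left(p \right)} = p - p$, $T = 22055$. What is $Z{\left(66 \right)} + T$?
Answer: $22055$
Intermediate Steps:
$Z{\left(p \right)} = 0$
$Z{\left(66 \right)} + T = 0 + 22055 = 22055$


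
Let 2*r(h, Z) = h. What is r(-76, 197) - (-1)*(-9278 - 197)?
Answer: -9513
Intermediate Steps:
r(h, Z) = h/2
r(-76, 197) - (-1)*(-9278 - 197) = (½)*(-76) - (-1)*(-9278 - 197) = -38 - (-1)*(-9475) = -38 - 1*9475 = -38 - 9475 = -9513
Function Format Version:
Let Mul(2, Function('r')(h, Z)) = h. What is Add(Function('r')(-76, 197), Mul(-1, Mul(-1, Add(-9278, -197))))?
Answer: -9513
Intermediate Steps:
Function('r')(h, Z) = Mul(Rational(1, 2), h)
Add(Function('r')(-76, 197), Mul(-1, Mul(-1, Add(-9278, -197)))) = Add(Mul(Rational(1, 2), -76), Mul(-1, Mul(-1, Add(-9278, -197)))) = Add(-38, Mul(-1, Mul(-1, -9475))) = Add(-38, Mul(-1, 9475)) = Add(-38, -9475) = -9513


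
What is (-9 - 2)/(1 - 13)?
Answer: 11/12 ≈ 0.91667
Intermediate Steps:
(-9 - 2)/(1 - 13) = -11/(-12) = -1/12*(-11) = 11/12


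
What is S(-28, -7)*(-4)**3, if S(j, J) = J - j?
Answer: -1344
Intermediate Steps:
S(-28, -7)*(-4)**3 = (-7 - 1*(-28))*(-4)**3 = (-7 + 28)*(-64) = 21*(-64) = -1344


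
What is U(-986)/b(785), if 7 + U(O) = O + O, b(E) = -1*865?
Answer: 1979/865 ≈ 2.2879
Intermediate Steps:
b(E) = -865
U(O) = -7 + 2*O (U(O) = -7 + (O + O) = -7 + 2*O)
U(-986)/b(785) = (-7 + 2*(-986))/(-865) = (-7 - 1972)*(-1/865) = -1979*(-1/865) = 1979/865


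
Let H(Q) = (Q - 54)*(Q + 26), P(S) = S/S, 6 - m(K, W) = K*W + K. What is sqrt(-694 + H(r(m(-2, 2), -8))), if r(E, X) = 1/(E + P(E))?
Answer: 5*I*sqrt(14197)/13 ≈ 45.827*I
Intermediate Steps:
m(K, W) = 6 - K - K*W (m(K, W) = 6 - (K*W + K) = 6 - (K + K*W) = 6 + (-K - K*W) = 6 - K - K*W)
P(S) = 1
r(E, X) = 1/(1 + E) (r(E, X) = 1/(E + 1) = 1/(1 + E))
H(Q) = (-54 + Q)*(26 + Q)
sqrt(-694 + H(r(m(-2, 2), -8))) = sqrt(-694 + (-1404 + (1/(1 + (6 - 1*(-2) - 1*(-2)*2)))**2 - 28/(1 + (6 - 1*(-2) - 1*(-2)*2)))) = sqrt(-694 + (-1404 + (1/(1 + (6 + 2 + 4)))**2 - 28/(1 + (6 + 2 + 4)))) = sqrt(-694 + (-1404 + (1/(1 + 12))**2 - 28/(1 + 12))) = sqrt(-694 + (-1404 + (1/13)**2 - 28/13)) = sqrt(-694 + (-1404 + (1/13)**2 - 28*1/13)) = sqrt(-694 + (-1404 + 1/169 - 28/13)) = sqrt(-694 - 237639/169) = sqrt(-354925/169) = 5*I*sqrt(14197)/13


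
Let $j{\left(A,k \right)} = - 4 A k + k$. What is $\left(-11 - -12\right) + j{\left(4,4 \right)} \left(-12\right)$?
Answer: $721$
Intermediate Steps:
$j{\left(A,k \right)} = k - 4 A k$ ($j{\left(A,k \right)} = - 4 A k + k = k - 4 A k$)
$\left(-11 - -12\right) + j{\left(4,4 \right)} \left(-12\right) = \left(-11 - -12\right) + 4 \left(1 - 16\right) \left(-12\right) = \left(-11 + 12\right) + 4 \left(1 - 16\right) \left(-12\right) = 1 + 4 \left(-15\right) \left(-12\right) = 1 - -720 = 1 + 720 = 721$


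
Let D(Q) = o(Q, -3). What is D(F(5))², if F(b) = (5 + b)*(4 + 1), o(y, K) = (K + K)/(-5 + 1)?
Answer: 9/4 ≈ 2.2500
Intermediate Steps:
o(y, K) = -K/2 (o(y, K) = (2*K)/(-4) = (2*K)*(-¼) = -K/2)
F(b) = 25 + 5*b (F(b) = (5 + b)*5 = 25 + 5*b)
D(Q) = 3/2 (D(Q) = -½*(-3) = 3/2)
D(F(5))² = (3/2)² = 9/4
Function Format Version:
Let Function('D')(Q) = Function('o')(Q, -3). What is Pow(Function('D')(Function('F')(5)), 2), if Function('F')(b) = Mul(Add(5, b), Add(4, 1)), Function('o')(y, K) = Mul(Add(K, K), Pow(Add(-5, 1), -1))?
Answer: Rational(9, 4) ≈ 2.2500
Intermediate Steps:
Function('o')(y, K) = Mul(Rational(-1, 2), K) (Function('o')(y, K) = Mul(Mul(2, K), Pow(-4, -1)) = Mul(Mul(2, K), Rational(-1, 4)) = Mul(Rational(-1, 2), K))
Function('F')(b) = Add(25, Mul(5, b)) (Function('F')(b) = Mul(Add(5, b), 5) = Add(25, Mul(5, b)))
Function('D')(Q) = Rational(3, 2) (Function('D')(Q) = Mul(Rational(-1, 2), -3) = Rational(3, 2))
Pow(Function('D')(Function('F')(5)), 2) = Pow(Rational(3, 2), 2) = Rational(9, 4)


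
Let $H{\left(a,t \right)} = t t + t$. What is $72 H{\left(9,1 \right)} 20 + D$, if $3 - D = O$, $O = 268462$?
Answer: $-265579$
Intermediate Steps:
$D = -268459$ ($D = 3 - 268462 = -268459$)
$H{\left(a,t \right)} = t + t^{2}$ ($H{\left(a,t \right)} = t^{2} + t = t + t^{2}$)
$72 H{\left(9,1 \right)} 20 + D = 72 \cdot 1 \left(1 + 1\right) 20 - 268459 = 72 \cdot 1 \cdot 2 \cdot 20 - 268459 = 72 \cdot 2 \cdot 20 - 268459 = 144 \cdot 20 - 268459 = 2880 - 268459 = -265579$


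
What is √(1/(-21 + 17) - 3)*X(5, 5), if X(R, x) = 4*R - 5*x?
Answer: -5*I*√13/2 ≈ -9.0139*I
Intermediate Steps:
X(R, x) = -5*x + 4*R
√(1/(-21 + 17) - 3)*X(5, 5) = √(1/(-21 + 17) - 3)*(-5*5 + 4*5) = √(1/(-4) - 3)*(-25 + 20) = √(-¼ - 3)*(-5) = √(-13/4)*(-5) = (I*√13/2)*(-5) = -5*I*√13/2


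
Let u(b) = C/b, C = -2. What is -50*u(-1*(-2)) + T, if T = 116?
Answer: 166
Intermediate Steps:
u(b) = -2/b
-50*u(-1*(-2)) + T = -(-100)/((-1*(-2))) + 116 = -(-100)/2 + 116 = -50*(-1) + 116 = 50 + 116 = 166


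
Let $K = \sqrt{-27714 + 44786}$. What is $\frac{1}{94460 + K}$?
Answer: $\frac{23615}{2230668632} - \frac{\sqrt{1067}}{2230668632} \approx 1.0572 \cdot 10^{-5}$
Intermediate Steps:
$K = 4 \sqrt{1067}$ ($K = \sqrt{17072} = 4 \sqrt{1067} \approx 130.66$)
$\frac{1}{94460 + K} = \frac{1}{94460 + 4 \sqrt{1067}}$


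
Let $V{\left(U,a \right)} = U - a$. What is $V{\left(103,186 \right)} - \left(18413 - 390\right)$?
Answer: $-18106$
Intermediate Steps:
$V{\left(103,186 \right)} - \left(18413 - 390\right) = \left(103 - 186\right) - \left(18413 - 390\right) = -83 - 18023 = -18106$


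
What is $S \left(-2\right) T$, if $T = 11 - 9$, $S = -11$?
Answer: $44$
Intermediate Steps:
$T = 2$ ($T = 11 - 9 = 2$)
$S \left(-2\right) T = \left(-11\right) \left(-2\right) 2 = 22 \cdot 2 = 44$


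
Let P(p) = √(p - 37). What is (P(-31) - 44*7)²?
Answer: 94796 - 1232*I*√17 ≈ 94796.0 - 5079.7*I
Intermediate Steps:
P(p) = √(-37 + p)
(P(-31) - 44*7)² = (√(-37 - 31) - 44*7)² = (√(-68) - 308)² = (2*I*√17 - 308)² = (-308 + 2*I*√17)²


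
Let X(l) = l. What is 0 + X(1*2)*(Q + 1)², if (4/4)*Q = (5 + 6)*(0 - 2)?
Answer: 882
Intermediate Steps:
Q = -22 (Q = (5 + 6)*(0 - 2) = 11*(-2) = -22)
0 + X(1*2)*(Q + 1)² = 0 + (1*2)*(-22 + 1)² = 0 + 2*(-21)² = 0 + 2*441 = 0 + 882 = 882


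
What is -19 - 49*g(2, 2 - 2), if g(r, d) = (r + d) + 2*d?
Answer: -117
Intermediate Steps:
g(r, d) = r + 3*d (g(r, d) = (d + r) + 2*d = r + 3*d)
-19 - 49*g(2, 2 - 2) = -19 - 49*(2 + 3*(2 - 2)) = -19 - 49*(2 + 3*0) = -19 - 49*(2 + 0) = -19 - 49*2 = -19 - 98 = -117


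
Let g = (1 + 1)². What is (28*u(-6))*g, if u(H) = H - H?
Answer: 0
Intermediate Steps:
g = 4 (g = 2² = 4)
u(H) = 0
(28*u(-6))*g = (28*0)*4 = 0*4 = 0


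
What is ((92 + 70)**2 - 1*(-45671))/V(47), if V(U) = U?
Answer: 71915/47 ≈ 1530.1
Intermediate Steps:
((92 + 70)**2 - 1*(-45671))/V(47) = ((92 + 70)**2 - 1*(-45671))/47 = (162**2 + 45671)*(1/47) = (26244 + 45671)*(1/47) = 71915*(1/47) = 71915/47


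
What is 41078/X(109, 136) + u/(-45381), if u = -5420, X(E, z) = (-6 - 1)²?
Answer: 266346614/317667 ≈ 838.45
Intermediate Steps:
X(E, z) = 49 (X(E, z) = (-7)² = 49)
41078/X(109, 136) + u/(-45381) = 41078/49 - 5420/(-45381) = 41078*(1/49) - 5420*(-1/45381) = 41078/49 + 5420/45381 = 266346614/317667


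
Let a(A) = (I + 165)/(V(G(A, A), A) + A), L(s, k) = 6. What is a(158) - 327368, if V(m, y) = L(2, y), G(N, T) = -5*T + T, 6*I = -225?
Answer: -107376449/328 ≈ -3.2737e+5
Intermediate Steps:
I = -75/2 (I = (1/6)*(-225) = -75/2 ≈ -37.500)
G(N, T) = -4*T
V(m, y) = 6
a(A) = 255/(2*(6 + A)) (a(A) = (-75/2 + 165)/(6 + A) = 255/(2*(6 + A)))
a(158) - 327368 = 255/(2*(6 + 158)) - 327368 = (255/2)/164 - 327368 = (255/2)*(1/164) - 327368 = 255/328 - 327368 = -107376449/328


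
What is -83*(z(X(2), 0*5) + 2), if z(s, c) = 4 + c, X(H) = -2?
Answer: -498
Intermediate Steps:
-83*(z(X(2), 0*5) + 2) = -83*((4 + 0*5) + 2) = -83*((4 + 0) + 2) = -83*(4 + 2) = -83*6 = -498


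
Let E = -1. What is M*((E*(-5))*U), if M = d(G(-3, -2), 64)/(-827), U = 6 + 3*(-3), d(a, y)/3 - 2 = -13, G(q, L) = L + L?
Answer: -495/827 ≈ -0.59855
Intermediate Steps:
G(q, L) = 2*L
d(a, y) = -33 (d(a, y) = 6 + 3*(-13) = 6 - 39 = -33)
U = -3 (U = 6 - 9 = -3)
M = 33/827 (M = -33/(-827) = -33*(-1/827) = 33/827 ≈ 0.039903)
M*((E*(-5))*U) = 33*(-1*(-5)*(-3))/827 = 33*(5*(-3))/827 = (33/827)*(-15) = -495/827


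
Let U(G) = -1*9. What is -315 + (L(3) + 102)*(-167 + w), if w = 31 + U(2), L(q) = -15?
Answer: -12930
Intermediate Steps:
U(G) = -9
w = 22 (w = 31 - 9 = 22)
-315 + (L(3) + 102)*(-167 + w) = -315 + (-15 + 102)*(-167 + 22) = -315 + 87*(-145) = -315 - 12615 = -12930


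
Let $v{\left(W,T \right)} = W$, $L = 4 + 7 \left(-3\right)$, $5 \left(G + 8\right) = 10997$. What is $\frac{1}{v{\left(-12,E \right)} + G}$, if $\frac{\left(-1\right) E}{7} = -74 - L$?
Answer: $\frac{5}{10897} \approx 0.00045884$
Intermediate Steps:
$G = \frac{10957}{5}$ ($G = -8 + \frac{1}{5} \cdot 10997 = -8 + \frac{10997}{5} = \frac{10957}{5} \approx 2191.4$)
$L = -17$ ($L = 4 - 21 = -17$)
$E = 399$ ($E = - 7 \left(-74 - -17\right) = - 7 \left(-74 + 17\right) = \left(-7\right) \left(-57\right) = 399$)
$\frac{1}{v{\left(-12,E \right)} + G} = \frac{1}{-12 + \frac{10957}{5}} = \frac{1}{\frac{10897}{5}} = \frac{5}{10897}$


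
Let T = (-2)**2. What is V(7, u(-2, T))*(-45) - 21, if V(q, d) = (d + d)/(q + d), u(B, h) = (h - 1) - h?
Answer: -6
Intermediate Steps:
T = 4
u(B, h) = -1 (u(B, h) = (-1 + h) - h = -1)
V(q, d) = 2*d/(d + q) (V(q, d) = (2*d)/(d + q) = 2*d/(d + q))
V(7, u(-2, T))*(-45) - 21 = (2*(-1)/(-1 + 7))*(-45) - 21 = (2*(-1)/6)*(-45) - 21 = (2*(-1)*(1/6))*(-45) - 21 = -1/3*(-45) - 21 = 15 - 21 = -6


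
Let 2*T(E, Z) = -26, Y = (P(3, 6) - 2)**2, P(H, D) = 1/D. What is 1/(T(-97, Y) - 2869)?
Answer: -1/2882 ≈ -0.00034698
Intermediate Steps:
Y = 121/36 (Y = (1/6 - 2)**2 = (-11/6)**2 = 121/36 ≈ 3.3611)
T(E, Z) = -13 (T(E, Z) = (1/2)*(-26) = -13)
1/(T(-97, Y) - 2869) = 1/(-13 - 2869) = 1/(-2882) = -1/2882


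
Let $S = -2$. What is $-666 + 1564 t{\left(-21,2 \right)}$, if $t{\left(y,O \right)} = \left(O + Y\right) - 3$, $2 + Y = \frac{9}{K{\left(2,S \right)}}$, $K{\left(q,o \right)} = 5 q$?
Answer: $- \frac{19752}{5} \approx -3950.4$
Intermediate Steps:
$Y = - \frac{11}{10}$ ($Y = -2 + \frac{9}{5 \cdot 2} = -2 + \frac{9}{10} = - \frac{11}{10} \approx -1.1$)
$t{\left(y,O \right)} = - \frac{41}{10} + O$ ($t{\left(y,O \right)} = \left(O - \frac{11}{10}\right) - 3 = \left(- \frac{11}{10} + O\right) - 3 = - \frac{41}{10} + O$)
$-666 + 1564 t{\left(-21,2 \right)} = -666 + 1564 \left(- \frac{41}{10} + 2\right) = -666 + 1564 \left(- \frac{21}{10}\right) = -666 - \frac{16422}{5} = - \frac{19752}{5}$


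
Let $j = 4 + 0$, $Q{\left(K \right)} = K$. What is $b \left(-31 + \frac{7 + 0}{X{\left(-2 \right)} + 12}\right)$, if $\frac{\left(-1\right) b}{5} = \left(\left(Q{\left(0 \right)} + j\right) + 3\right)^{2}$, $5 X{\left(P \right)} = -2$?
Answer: $\frac{431935}{58} \approx 7447.2$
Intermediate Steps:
$X{\left(P \right)} = - \frac{2}{5}$ ($X{\left(P \right)} = \frac{1}{5} \left(-2\right) = - \frac{2}{5}$)
$j = 4$
$b = -245$ ($b = - 5 \left(\left(0 + 4\right) + 3\right)^{2} = - 5 \left(4 + 3\right)^{2} = - 5 \cdot 7^{2} = \left(-5\right) 49 = -245$)
$b \left(-31 + \frac{7 + 0}{X{\left(-2 \right)} + 12}\right) = - 245 \left(-31 + \frac{7 + 0}{- \frac{2}{5} + 12}\right) = - 245 \left(-31 + \frac{7}{\frac{58}{5}}\right) = - 245 \left(-31 + 7 \cdot \frac{5}{58}\right) = - 245 \left(-31 + \frac{35}{58}\right) = \left(-245\right) \left(- \frac{1763}{58}\right) = \frac{431935}{58}$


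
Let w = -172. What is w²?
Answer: 29584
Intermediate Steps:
w² = (-172)² = 29584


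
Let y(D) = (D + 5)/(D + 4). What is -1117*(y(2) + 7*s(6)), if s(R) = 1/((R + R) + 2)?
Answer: -5585/3 ≈ -1861.7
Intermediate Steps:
s(R) = 1/(2 + 2*R) (s(R) = 1/(2*R + 2) = 1/(2 + 2*R))
y(D) = (5 + D)/(4 + D)
-1117*(y(2) + 7*s(6)) = -1117*((5 + 2)/(4 + 2) + 7*(1/(2*(1 + 6)))) = -1117*(7/6 + 7*((1/2)/7)) = -1117*((1/6)*7 + 7*((1/2)*(1/7))) = -1117*(7/6 + 7*(1/14)) = -1117*(7/6 + 1/2) = -1117*5/3 = -5585/3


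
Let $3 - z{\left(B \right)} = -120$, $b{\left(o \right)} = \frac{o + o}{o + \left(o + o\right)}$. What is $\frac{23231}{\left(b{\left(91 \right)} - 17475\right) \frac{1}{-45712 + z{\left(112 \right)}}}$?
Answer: $\frac{3177234177}{52423} \approx 60608.0$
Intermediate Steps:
$b{\left(o \right)} = \frac{2}{3}$ ($b{\left(o \right)} = \frac{2 o}{o + 2 o} = \frac{2 o}{3 o} = 2 o \frac{1}{3 o} = \frac{2}{3}$)
$z{\left(B \right)} = 123$ ($z{\left(B \right)} = 3 - -120 = 3 + 120 = 123$)
$\frac{23231}{\left(b{\left(91 \right)} - 17475\right) \frac{1}{-45712 + z{\left(112 \right)}}} = \frac{23231}{\left(\frac{2}{3} - 17475\right) \frac{1}{-45712 + 123}} = \frac{23231}{\left(- \frac{52423}{3}\right) \frac{1}{-45589}} = \frac{23231}{\left(- \frac{52423}{3}\right) \left(- \frac{1}{45589}\right)} = \frac{23231}{\frac{52423}{136767}} = 23231 \cdot \frac{136767}{52423} = \frac{3177234177}{52423}$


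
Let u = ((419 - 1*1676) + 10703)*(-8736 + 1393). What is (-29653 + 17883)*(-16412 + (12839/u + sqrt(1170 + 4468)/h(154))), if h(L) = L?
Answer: 6699300363135875/34680989 - 535*sqrt(5638)/7 ≈ 1.9316e+8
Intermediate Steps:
u = -69361978 (u = ((419 - 1676) + 10703)*(-7343) = (-1257 + 10703)*(-7343) = 9446*(-7343) = -69361978)
(-29653 + 17883)*(-16412 + (12839/u + sqrt(1170 + 4468)/h(154))) = (-29653 + 17883)*(-16412 + (12839/(-69361978) + sqrt(1170 + 4468)/154)) = -11770*(-16412 + (12839*(-1/69361978) + sqrt(5638)*(1/154))) = -11770*(-16412 + (-12839/69361978 + sqrt(5638)/154)) = -11770*(-1138368795775/69361978 + sqrt(5638)/154) = 6699300363135875/34680989 - 535*sqrt(5638)/7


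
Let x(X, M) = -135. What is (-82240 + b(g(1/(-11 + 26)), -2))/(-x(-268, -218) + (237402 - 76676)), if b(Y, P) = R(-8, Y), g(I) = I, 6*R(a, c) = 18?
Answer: -82237/160861 ≈ -0.51123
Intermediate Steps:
R(a, c) = 3 (R(a, c) = (1/6)*18 = 3)
b(Y, P) = 3
(-82240 + b(g(1/(-11 + 26)), -2))/(-x(-268, -218) + (237402 - 76676)) = (-82240 + 3)/(-1*(-135) + (237402 - 76676)) = -82237/(135 + 160726) = -82237/160861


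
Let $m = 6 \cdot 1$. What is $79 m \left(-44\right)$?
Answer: $-20856$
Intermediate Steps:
$m = 6$
$79 m \left(-44\right) = 79 \cdot 6 \left(-44\right) = 474 \left(-44\right) = -20856$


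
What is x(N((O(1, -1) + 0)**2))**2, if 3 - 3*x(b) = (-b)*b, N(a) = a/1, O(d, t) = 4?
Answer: 67081/9 ≈ 7453.4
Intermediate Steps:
N(a) = a (N(a) = a*1 = a)
x(b) = 1 + b**2/3 (x(b) = 1 - (-b)*b/3 = 1 - (-1)*b**2/3 = 1 + b**2/3)
x(N((O(1, -1) + 0)**2))**2 = (1 + ((4 + 0)**2)**2/3)**2 = (1 + (4**2)**2/3)**2 = (1 + (1/3)*16**2)**2 = (1 + (1/3)*256)**2 = (1 + 256/3)**2 = (259/3)**2 = 67081/9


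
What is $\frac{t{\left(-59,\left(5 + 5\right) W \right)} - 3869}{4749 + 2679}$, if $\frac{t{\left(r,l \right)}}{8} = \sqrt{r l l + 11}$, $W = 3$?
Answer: $- \frac{3869}{7428} + \frac{2 i \sqrt{53089}}{1857} \approx -0.52087 + 0.24815 i$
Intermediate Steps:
$t{\left(r,l \right)} = 8 \sqrt{11 + r l^{2}}$ ($t{\left(r,l \right)} = 8 \sqrt{r l l + 11} = 8 \sqrt{l r l + 11} = 8 \sqrt{r l^{2} + 11} = 8 \sqrt{11 + r l^{2}}$)
$\frac{t{\left(-59,\left(5 + 5\right) W \right)} - 3869}{4749 + 2679} = \frac{8 \sqrt{11 - 59 \left(\left(5 + 5\right) 3\right)^{2}} - 3869}{4749 + 2679} = \frac{8 \sqrt{11 - 59 \left(10 \cdot 3\right)^{2}} - 3869}{7428} = \left(8 \sqrt{11 - 59 \cdot 30^{2}} - 3869\right) \frac{1}{7428} = \left(8 \sqrt{11 - 53100} - 3869\right) \frac{1}{7428} = \left(8 \sqrt{-53089} - 3869\right) \frac{1}{7428} = \left(8 i \sqrt{53089} - 3869\right) \frac{1}{7428} = \left(-3869 + 8 i \sqrt{53089}\right) \frac{1}{7428} = - \frac{3869}{7428} + \frac{2 i \sqrt{53089}}{1857}$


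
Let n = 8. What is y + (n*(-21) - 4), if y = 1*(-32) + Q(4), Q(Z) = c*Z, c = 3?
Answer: -192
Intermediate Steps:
Q(Z) = 3*Z
y = -20 (y = 1*(-32) + 3*4 = -32 + 12 = -20)
y + (n*(-21) - 4) = -20 + (8*(-21) - 4) = -20 + (-168 - 4) = -20 - 172 = -192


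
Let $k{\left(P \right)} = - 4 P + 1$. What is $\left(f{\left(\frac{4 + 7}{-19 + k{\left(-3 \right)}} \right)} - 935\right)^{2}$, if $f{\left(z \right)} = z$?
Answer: $\frac{31595641}{36} \approx 8.7766 \cdot 10^{5}$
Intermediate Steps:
$k{\left(P \right)} = 1 - 4 P$
$\left(f{\left(\frac{4 + 7}{-19 + k{\left(-3 \right)}} \right)} - 935\right)^{2} = \left(\frac{4 + 7}{-19 + \left(1 - -12\right)} - 935\right)^{2} = \left(\frac{11}{-19 + \left(1 + 12\right)} - 935\right)^{2} = \left(\frac{11}{-19 + 13} - 935\right)^{2} = \left(\frac{11}{-6} - 935\right)^{2} = \left(11 \left(- \frac{1}{6}\right) - 935\right)^{2} = \left(- \frac{11}{6} - 935\right)^{2} = \left(- \frac{5621}{6}\right)^{2} = \frac{31595641}{36}$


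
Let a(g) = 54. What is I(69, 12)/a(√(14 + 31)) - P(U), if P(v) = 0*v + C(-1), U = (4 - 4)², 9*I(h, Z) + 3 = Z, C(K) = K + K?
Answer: 109/54 ≈ 2.0185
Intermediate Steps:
C(K) = 2*K
I(h, Z) = -⅓ + Z/9
U = 0 (U = 0² = 0)
P(v) = -2 (P(v) = 0*v + 2*(-1) = 0 - 2 = -2)
I(69, 12)/a(√(14 + 31)) - P(U) = (-⅓ + (⅑)*12)/54 - 1*(-2) = (-⅓ + 4/3)*(1/54) + 2 = 1*(1/54) + 2 = 1/54 + 2 = 109/54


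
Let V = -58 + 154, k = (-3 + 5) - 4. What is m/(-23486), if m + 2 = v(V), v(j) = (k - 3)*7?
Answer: 37/23486 ≈ 0.0015754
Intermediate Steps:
k = -2 (k = 2 - 4 = -2)
V = 96
v(j) = -35 (v(j) = (-2 - 3)*7 = -5*7 = -35)
m = -37 (m = -2 - 35 = -37)
m/(-23486) = -37/(-23486) = -37*(-1/23486) = 37/23486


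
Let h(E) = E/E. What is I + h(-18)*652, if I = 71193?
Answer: 71845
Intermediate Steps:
h(E) = 1
I + h(-18)*652 = 71193 + 1*652 = 71193 + 652 = 71845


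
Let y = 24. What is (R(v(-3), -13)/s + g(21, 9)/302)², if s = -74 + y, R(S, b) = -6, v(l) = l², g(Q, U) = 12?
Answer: 363609/14250625 ≈ 0.025515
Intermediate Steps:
s = -50 (s = -74 + 24 = -50)
(R(v(-3), -13)/s + g(21, 9)/302)² = (-6/(-50) + 12/302)² = (-6*(-1/50) + 12*(1/302))² = (3/25 + 6/151)² = (603/3775)² = 363609/14250625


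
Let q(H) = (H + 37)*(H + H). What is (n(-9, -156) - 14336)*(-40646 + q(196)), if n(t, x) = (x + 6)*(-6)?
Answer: -681070840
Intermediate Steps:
n(t, x) = -36 - 6*x (n(t, x) = (6 + x)*(-6) = -36 - 6*x)
q(H) = 2*H*(37 + H) (q(H) = (37 + H)*(2*H) = 2*H*(37 + H))
(n(-9, -156) - 14336)*(-40646 + q(196)) = ((-36 - 6*(-156)) - 14336)*(-40646 + 2*196*(37 + 196)) = ((-36 + 936) - 14336)*(-40646 + 2*196*233) = (900 - 14336)*(-40646 + 91336) = -13436*50690 = -681070840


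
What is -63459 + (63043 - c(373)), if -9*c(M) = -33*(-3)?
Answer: -405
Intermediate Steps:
c(M) = -11 (c(M) = -(-11)*(-3)/3 = -⅑*99 = -11)
-63459 + (63043 - c(373)) = -63459 + (63043 - 1*(-11)) = -63459 + (63043 + 11) = -63459 + 63054 = -405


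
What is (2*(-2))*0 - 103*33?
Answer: -3399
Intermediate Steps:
(2*(-2))*0 - 103*33 = -4*0 - 3399 = 0 - 3399 = -3399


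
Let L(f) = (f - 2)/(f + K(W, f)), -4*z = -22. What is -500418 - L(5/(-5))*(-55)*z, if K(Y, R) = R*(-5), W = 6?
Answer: -4005159/8 ≈ -5.0065e+5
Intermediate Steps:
K(Y, R) = -5*R
z = 11/2 (z = -¼*(-22) = 11/2 ≈ 5.5000)
L(f) = -(-2 + f)/(4*f) (L(f) = (f - 2)/(f - 5*f) = (-2 + f)/((-4*f)) = (-2 + f)*(-1/(4*f)) = -(-2 + f)/(4*f))
-500418 - L(5/(-5))*(-55)*z = -500418 - ((2 - 5/(-5))/(4*((5/(-5)))))*(-55)*11/2 = -500418 - ((2 - 5*(-1)/5)/(4*((5*(-⅕)))))*(-55)*11/2 = -500418 - ((¼)*(2 - 1*(-1))/(-1))*(-55)*11/2 = -500418 - ((¼)*(-1)*(2 + 1))*(-55)*11/2 = -500418 - ((¼)*(-1)*3)*(-55)*11/2 = -500418 - (-¾*(-55))*11/2 = -500418 - 165*11/(4*2) = -500418 - 1*1815/8 = -500418 - 1815/8 = -4005159/8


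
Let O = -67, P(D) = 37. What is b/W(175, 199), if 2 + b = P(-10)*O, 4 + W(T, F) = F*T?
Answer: -827/11607 ≈ -0.071250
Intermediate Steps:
W(T, F) = -4 + F*T
b = -2481 (b = -2 + 37*(-67) = -2 - 2479 = -2481)
b/W(175, 199) = -2481/(-4 + 199*175) = -2481/(-4 + 34825) = -2481/34821 = -2481*1/34821 = -827/11607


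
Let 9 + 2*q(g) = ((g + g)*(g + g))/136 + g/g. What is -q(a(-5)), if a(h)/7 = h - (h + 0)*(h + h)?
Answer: -147953/68 ≈ -2175.8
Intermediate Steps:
a(h) = -14*h² + 7*h (a(h) = 7*(h - (h + 0)*(h + h)) = 7*(h - h*2*h) = 7*(h - 2*h²) = -14*h² + 7*h)
q(g) = -4 + g²/68 (q(g) = -9/2 + (((g + g)*(g + g))/136 + g/g)/2 = -9/2 + (((2*g)*(2*g))*(1/136) + 1)/2 = -9/2 + ((4*g²)*(1/136) + 1)/2 = -9/2 + (g²/34 + 1)/2 = -9/2 + (1 + g²/34)/2 = -9/2 + (½ + g²/68) = -4 + g²/68)
-q(a(-5)) = -(-4 + (7*(-5)*(1 - 2*(-5)))²/68) = -(-4 + (7*(-5)*(1 + 10))²/68) = -(-4 + (7*(-5)*11)²/68) = -(-4 + (1/68)*(-385)²) = -(-4 + (1/68)*148225) = -(-4 + 148225/68) = -1*147953/68 = -147953/68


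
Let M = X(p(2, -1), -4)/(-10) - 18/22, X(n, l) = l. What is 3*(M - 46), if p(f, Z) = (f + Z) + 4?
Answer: -7659/55 ≈ -139.25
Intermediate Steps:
p(f, Z) = 4 + Z + f (p(f, Z) = (Z + f) + 4 = 4 + Z + f)
M = -23/55 (M = -4/(-10) - 18/22 = -4*(-⅒) - 18*1/22 = ⅖ - 9/11 = -23/55 ≈ -0.41818)
3*(M - 46) = 3*(-23/55 - 46) = 3*(-2553/55) = -7659/55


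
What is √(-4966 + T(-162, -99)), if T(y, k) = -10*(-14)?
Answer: I*√4826 ≈ 69.469*I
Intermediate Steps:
T(y, k) = 140
√(-4966 + T(-162, -99)) = √(-4966 + 140) = √(-4826) = I*√4826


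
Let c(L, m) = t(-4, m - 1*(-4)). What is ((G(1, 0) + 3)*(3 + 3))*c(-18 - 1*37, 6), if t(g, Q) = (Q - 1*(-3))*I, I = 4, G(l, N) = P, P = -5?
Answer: -624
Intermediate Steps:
G(l, N) = -5
t(g, Q) = 12 + 4*Q (t(g, Q) = (Q - 1*(-3))*4 = (Q + 3)*4 = (3 + Q)*4 = 12 + 4*Q)
c(L, m) = 28 + 4*m (c(L, m) = 12 + 4*(m - 1*(-4)) = 12 + 4*(m + 4) = 12 + 4*(4 + m) = 12 + (16 + 4*m) = 28 + 4*m)
((G(1, 0) + 3)*(3 + 3))*c(-18 - 1*37, 6) = ((-5 + 3)*(3 + 3))*(28 + 4*6) = (-2*6)*(28 + 24) = -12*52 = -624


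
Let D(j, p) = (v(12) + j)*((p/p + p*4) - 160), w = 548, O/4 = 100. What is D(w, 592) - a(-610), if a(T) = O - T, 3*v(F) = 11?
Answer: 3652865/3 ≈ 1.2176e+6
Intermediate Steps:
O = 400 (O = 4*100 = 400)
v(F) = 11/3 (v(F) = (⅓)*11 = 11/3)
D(j, p) = (-159 + 4*p)*(11/3 + j) (D(j, p) = (11/3 + j)*((p/p + p*4) - 160) = (11/3 + j)*((1 + 4*p) - 160) = (11/3 + j)*(-159 + 4*p) = (-159 + 4*p)*(11/3 + j))
a(T) = 400 - T
D(w, 592) - a(-610) = (-583 - 159*548 + (44/3)*592 + 4*548*592) - (400 - 1*(-610)) = (-583 - 87132 + 26048/3 + 1297664) - (400 + 610) = 3655895/3 - 1*1010 = 3655895/3 - 1010 = 3652865/3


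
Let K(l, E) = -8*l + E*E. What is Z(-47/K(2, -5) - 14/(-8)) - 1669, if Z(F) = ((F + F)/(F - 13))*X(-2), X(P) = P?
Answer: -990217/593 ≈ -1669.8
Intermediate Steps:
K(l, E) = E**2 - 8*l (K(l, E) = -8*l + E**2 = E**2 - 8*l)
Z(F) = -4*F/(-13 + F) (Z(F) = ((F + F)/(F - 13))*(-2) = ((2*F)/(-13 + F))*(-2) = (2*F/(-13 + F))*(-2) = -4*F/(-13 + F))
Z(-47/K(2, -5) - 14/(-8)) - 1669 = -4*(-47/((-5)**2 - 8*2) - 14/(-8))/(-13 + (-47/((-5)**2 - 8*2) - 14/(-8))) - 1669 = -4*(-47/(25 - 16) - 14*(-1/8))/(-13 + (-47/(25 - 16) - 14*(-1/8))) - 1669 = -4*(-47/9 + 7/4)/(-13 + (-47/9 + 7/4)) - 1669 = -4*(-125/36)/(-13 - 125/36) - 1669 = -4*(-125/36)/(-593/36) - 1669 = -4*(-125/36)*(-36/593) - 1669 = -500/593 - 1669 = -990217/593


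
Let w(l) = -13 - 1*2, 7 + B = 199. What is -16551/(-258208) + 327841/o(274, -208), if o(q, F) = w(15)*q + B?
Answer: -42293161055/505829472 ≈ -83.611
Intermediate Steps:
B = 192 (B = -7 + 199 = 192)
w(l) = -15 (w(l) = -13 - 2 = -15)
o(q, F) = 192 - 15*q (o(q, F) = -15*q + 192 = 192 - 15*q)
-16551/(-258208) + 327841/o(274, -208) = -16551/(-258208) + 327841/(192 - 15*274) = -16551*(-1/258208) + 327841/(192 - 4110) = 16551/258208 + 327841/(-3918) = 16551/258208 + 327841*(-1/3918) = 16551/258208 - 327841/3918 = -42293161055/505829472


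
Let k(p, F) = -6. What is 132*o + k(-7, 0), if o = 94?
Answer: 12402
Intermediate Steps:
132*o + k(-7, 0) = 132*94 - 6 = 12408 - 6 = 12402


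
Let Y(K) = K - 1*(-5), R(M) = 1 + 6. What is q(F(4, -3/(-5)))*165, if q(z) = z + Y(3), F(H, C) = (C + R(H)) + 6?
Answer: 3564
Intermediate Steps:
R(M) = 7
F(H, C) = 13 + C (F(H, C) = (C + 7) + 6 = (7 + C) + 6 = 13 + C)
Y(K) = 5 + K (Y(K) = K + 5 = 5 + K)
q(z) = 8 + z (q(z) = z + (5 + 3) = z + 8 = 8 + z)
q(F(4, -3/(-5)))*165 = (8 + (13 - 3/(-5)))*165 = (8 + (13 - 3*(-1/5)))*165 = (8 + (13 + 3/5))*165 = (8 + 68/5)*165 = (108/5)*165 = 3564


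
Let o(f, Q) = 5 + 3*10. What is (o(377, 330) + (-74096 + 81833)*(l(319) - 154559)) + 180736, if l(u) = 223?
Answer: -1193916861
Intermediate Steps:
o(f, Q) = 35 (o(f, Q) = 5 + 30 = 35)
(o(377, 330) + (-74096 + 81833)*(l(319) - 154559)) + 180736 = (35 + (-74096 + 81833)*(223 - 154559)) + 180736 = (35 + 7737*(-154336)) + 180736 = (35 - 1194097632) + 180736 = -1194097597 + 180736 = -1193916861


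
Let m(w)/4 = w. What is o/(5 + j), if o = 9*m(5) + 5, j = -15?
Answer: -37/2 ≈ -18.500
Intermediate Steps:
m(w) = 4*w
o = 185 (o = 9*(4*5) + 5 = 9*20 + 5 = 180 + 5 = 185)
o/(5 + j) = 185/(5 - 15) = 185/(-10) = -1/10*185 = -37/2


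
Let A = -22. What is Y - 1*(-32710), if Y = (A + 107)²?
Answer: 39935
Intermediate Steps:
Y = 7225 (Y = (-22 + 107)² = 85² = 7225)
Y - 1*(-32710) = 7225 - 1*(-32710) = 7225 + 32710 = 39935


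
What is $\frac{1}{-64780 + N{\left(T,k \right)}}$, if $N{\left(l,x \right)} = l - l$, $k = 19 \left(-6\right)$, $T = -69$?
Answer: $- \frac{1}{64780} \approx -1.5437 \cdot 10^{-5}$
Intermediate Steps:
$k = -114$
$N{\left(l,x \right)} = 0$
$\frac{1}{-64780 + N{\left(T,k \right)}} = \frac{1}{-64780 + 0} = \frac{1}{-64780} = - \frac{1}{64780}$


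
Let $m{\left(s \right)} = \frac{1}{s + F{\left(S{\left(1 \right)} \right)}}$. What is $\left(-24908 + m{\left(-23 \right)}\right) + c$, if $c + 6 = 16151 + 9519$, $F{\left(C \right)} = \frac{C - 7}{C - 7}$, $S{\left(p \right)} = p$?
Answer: $\frac{16631}{22} \approx 755.95$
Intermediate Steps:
$F{\left(C \right)} = 1$ ($F{\left(C \right)} = \frac{-7 + C}{-7 + C} = 1$)
$c = 25664$ ($c = -6 + \left(16151 + 9519\right) = -6 + 25670 = 25664$)
$m{\left(s \right)} = \frac{1}{1 + s}$ ($m{\left(s \right)} = \frac{1}{s + 1} = \frac{1}{1 + s}$)
$\left(-24908 + m{\left(-23 \right)}\right) + c = \left(-24908 + \frac{1}{1 - 23}\right) + 25664 = \left(-24908 + \frac{1}{-22}\right) + 25664 = \left(-24908 - \frac{1}{22}\right) + 25664 = - \frac{547977}{22} + 25664 = \frac{16631}{22}$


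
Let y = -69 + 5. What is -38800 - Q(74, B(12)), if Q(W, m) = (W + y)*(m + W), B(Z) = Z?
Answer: -39660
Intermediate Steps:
y = -64
Q(W, m) = (-64 + W)*(W + m) (Q(W, m) = (W - 64)*(m + W) = (-64 + W)*(W + m))
-38800 - Q(74, B(12)) = -38800 - (74**2 - 64*74 - 64*12 + 74*12) = -38800 - (5476 - 4736 - 768 + 888) = -38800 - 1*860 = -38800 - 860 = -39660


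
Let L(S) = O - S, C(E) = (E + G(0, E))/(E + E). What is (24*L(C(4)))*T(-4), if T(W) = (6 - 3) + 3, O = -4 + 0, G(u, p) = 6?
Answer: -756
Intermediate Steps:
O = -4
C(E) = (6 + E)/(2*E) (C(E) = (E + 6)/(E + E) = (6 + E)/((2*E)) = (6 + E)*(1/(2*E)) = (6 + E)/(2*E))
T(W) = 6 (T(W) = 3 + 3 = 6)
L(S) = -4 - S
(24*L(C(4)))*T(-4) = (24*(-4 - (6 + 4)/(2*4)))*6 = (24*(-4 - 10/(2*4)))*6 = (24*(-4 - 1*5/4))*6 = (24*(-4 - 5/4))*6 = (24*(-21/4))*6 = -126*6 = -756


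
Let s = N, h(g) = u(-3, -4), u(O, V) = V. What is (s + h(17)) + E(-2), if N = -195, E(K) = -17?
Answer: -216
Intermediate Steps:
h(g) = -4
s = -195
(s + h(17)) + E(-2) = (-195 - 4) - 17 = -199 - 17 = -216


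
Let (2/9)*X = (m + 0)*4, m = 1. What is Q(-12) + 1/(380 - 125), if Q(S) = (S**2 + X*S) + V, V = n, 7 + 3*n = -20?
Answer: -20654/255 ≈ -80.996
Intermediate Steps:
n = -9 (n = -7/3 + (1/3)*(-20) = -7/3 - 20/3 = -9)
V = -9
X = 18 (X = 9*((1 + 0)*4)/2 = 9*(1*4)/2 = (9/2)*4 = 18)
Q(S) = -9 + S**2 + 18*S (Q(S) = (S**2 + 18*S) - 9 = -9 + S**2 + 18*S)
Q(-12) + 1/(380 - 125) = (-9 + (-12)**2 + 18*(-12)) + 1/(380 - 125) = (-9 + 144 - 216) + 1/255 = -81 + 1/255 = -20654/255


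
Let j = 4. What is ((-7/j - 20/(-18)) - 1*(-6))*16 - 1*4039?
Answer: -35579/9 ≈ -3953.2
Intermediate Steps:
((-7/j - 20/(-18)) - 1*(-6))*16 - 1*4039 = ((-7/4 - 20/(-18)) - 1*(-6))*16 - 1*4039 = ((-7*¼ - 20*(-1/18)) + 6)*16 - 4039 = ((-7/4 + 10/9) + 6)*16 - 4039 = (-23/36 + 6)*16 - 4039 = (193/36)*16 - 4039 = 772/9 - 4039 = -35579/9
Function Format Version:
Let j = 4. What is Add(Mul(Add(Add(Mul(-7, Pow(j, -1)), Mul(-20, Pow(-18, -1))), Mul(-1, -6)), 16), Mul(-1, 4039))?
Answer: Rational(-35579, 9) ≈ -3953.2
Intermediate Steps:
Add(Mul(Add(Add(Mul(-7, Pow(j, -1)), Mul(-20, Pow(-18, -1))), Mul(-1, -6)), 16), Mul(-1, 4039)) = Add(Mul(Add(Add(Mul(-7, Pow(4, -1)), Mul(-20, Pow(-18, -1))), Mul(-1, -6)), 16), Mul(-1, 4039)) = Add(Mul(Add(Add(Mul(-7, Rational(1, 4)), Mul(-20, Rational(-1, 18))), 6), 16), -4039) = Add(Mul(Add(Add(Rational(-7, 4), Rational(10, 9)), 6), 16), -4039) = Add(Mul(Add(Rational(-23, 36), 6), 16), -4039) = Add(Mul(Rational(193, 36), 16), -4039) = Add(Rational(772, 9), -4039) = Rational(-35579, 9)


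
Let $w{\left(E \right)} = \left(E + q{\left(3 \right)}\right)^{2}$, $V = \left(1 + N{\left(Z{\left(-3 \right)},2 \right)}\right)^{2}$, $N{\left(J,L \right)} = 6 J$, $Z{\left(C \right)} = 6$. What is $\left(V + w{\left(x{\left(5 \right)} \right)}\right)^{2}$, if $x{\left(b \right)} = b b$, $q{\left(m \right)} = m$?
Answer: $4635409$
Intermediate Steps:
$x{\left(b \right)} = b^{2}$
$V = 1369$ ($V = \left(1 + 6 \cdot 6\right)^{2} = \left(1 + 36\right)^{2} = 37^{2} = 1369$)
$w{\left(E \right)} = \left(3 + E\right)^{2}$ ($w{\left(E \right)} = \left(E + 3\right)^{2} = \left(3 + E\right)^{2}$)
$\left(V + w{\left(x{\left(5 \right)} \right)}\right)^{2} = \left(1369 + \left(3 + 5^{2}\right)^{2}\right)^{2} = \left(1369 + \left(3 + 25\right)^{2}\right)^{2} = \left(1369 + 28^{2}\right)^{2} = \left(1369 + 784\right)^{2} = 2153^{2} = 4635409$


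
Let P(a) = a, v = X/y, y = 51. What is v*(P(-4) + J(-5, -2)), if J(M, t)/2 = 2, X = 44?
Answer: 0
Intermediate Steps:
v = 44/51 ≈ 0.86275
J(M, t) = 4 (J(M, t) = 2*2 = 4)
v*(P(-4) + J(-5, -2)) = 44*(-4 + 4)/51 = (44/51)*0 = 0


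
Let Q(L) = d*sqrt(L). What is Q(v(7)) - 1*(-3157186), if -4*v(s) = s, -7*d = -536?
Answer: 3157186 + 268*I*sqrt(7)/7 ≈ 3.1572e+6 + 101.29*I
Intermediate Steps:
d = 536/7 (d = -1/7*(-536) = 536/7 ≈ 76.571)
v(s) = -s/4
Q(L) = 536*sqrt(L)/7
Q(v(7)) - 1*(-3157186) = 536*sqrt(-1/4*7)/7 - 1*(-3157186) = 536*sqrt(-7/4)/7 + 3157186 = 536*(I*sqrt(7)/2)/7 + 3157186 = 268*I*sqrt(7)/7 + 3157186 = 3157186 + 268*I*sqrt(7)/7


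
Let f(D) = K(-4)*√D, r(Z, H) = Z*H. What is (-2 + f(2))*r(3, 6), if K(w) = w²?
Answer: -36 + 288*√2 ≈ 371.29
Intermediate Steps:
r(Z, H) = H*Z
f(D) = 16*√D (f(D) = (-4)²*√D = 16*√D)
(-2 + f(2))*r(3, 6) = (-2 + 16*√2)*(6*3) = (-2 + 16*√2)*18 = -36 + 288*√2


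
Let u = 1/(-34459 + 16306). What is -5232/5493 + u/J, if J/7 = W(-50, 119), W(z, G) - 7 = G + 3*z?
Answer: -5318681945/5584008024 ≈ -0.95248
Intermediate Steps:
W(z, G) = 7 + G + 3*z (W(z, G) = 7 + (G + 3*z) = 7 + G + 3*z)
J = -168 (J = 7*(7 + 119 + 3*(-50)) = 7*(7 + 119 - 150) = 7*(-24) = -168)
u = -1/18153 (u = 1/(-18153) = -1/18153 ≈ -5.5087e-5)
-5232/5493 + u/J = -5232/5493 - 1/18153/(-168) = -5232*1/5493 - 1/18153*(-1/168) = -1744/1831 + 1/3049704 = -5318681945/5584008024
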